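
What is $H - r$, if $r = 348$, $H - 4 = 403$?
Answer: $59$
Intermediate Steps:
$H = 407$ ($H = 4 + 403 = 407$)
$H - r = 407 - 348 = 59$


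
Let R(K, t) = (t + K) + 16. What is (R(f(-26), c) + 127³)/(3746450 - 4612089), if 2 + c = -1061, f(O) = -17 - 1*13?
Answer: -2047306/865639 ≈ -2.3651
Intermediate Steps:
f(O) = -30 (f(O) = -17 - 13 = -30)
c = -1063 (c = -2 - 1061 = -1063)
R(K, t) = 16 + K + t (R(K, t) = (K + t) + 16 = 16 + K + t)
(R(f(-26), c) + 127³)/(3746450 - 4612089) = ((16 - 30 - 1063) + 127³)/(3746450 - 4612089) = (-1077 + 2048383)/(-865639) = 2047306*(-1/865639) = -2047306/865639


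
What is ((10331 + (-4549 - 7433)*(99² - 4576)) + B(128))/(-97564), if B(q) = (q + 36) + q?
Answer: 62595327/97564 ≈ 641.58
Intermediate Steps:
B(q) = 36 + 2*q (B(q) = (36 + q) + q = 36 + 2*q)
((10331 + (-4549 - 7433)*(99² - 4576)) + B(128))/(-97564) = ((10331 + (-4549 - 7433)*(99² - 4576)) + (36 + 2*128))/(-97564) = ((10331 - 11982*(9801 - 4576)) + (36 + 256))*(-1/97564) = ((10331 - 11982*5225) + 292)*(-1/97564) = ((10331 - 62605950) + 292)*(-1/97564) = (-62595619 + 292)*(-1/97564) = -62595327*(-1/97564) = 62595327/97564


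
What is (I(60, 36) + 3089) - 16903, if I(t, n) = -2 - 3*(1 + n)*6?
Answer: -14482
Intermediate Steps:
I(t, n) = -20 - 18*n (I(t, n) = -2 - 3*(6 + 6*n) = -2 + (-18 - 18*n) = -20 - 18*n)
(I(60, 36) + 3089) - 16903 = ((-20 - 18*36) + 3089) - 16903 = ((-20 - 648) + 3089) - 16903 = (-668 + 3089) - 16903 = 2421 - 16903 = -14482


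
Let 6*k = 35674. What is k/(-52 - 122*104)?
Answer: -17837/38220 ≈ -0.46669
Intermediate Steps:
k = 17837/3 (k = (1/6)*35674 = 17837/3 ≈ 5945.7)
k/(-52 - 122*104) = 17837/(3*(-52 - 122*104)) = 17837/(3*(-52 - 12688)) = (17837/3)/(-12740) = (17837/3)*(-1/12740) = -17837/38220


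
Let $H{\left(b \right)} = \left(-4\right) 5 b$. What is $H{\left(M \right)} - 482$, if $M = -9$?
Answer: $-302$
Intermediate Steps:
$H{\left(b \right)} = - 20 b$
$H{\left(M \right)} - 482 = \left(-20\right) \left(-9\right) - 482 = 180 - 482 = -302$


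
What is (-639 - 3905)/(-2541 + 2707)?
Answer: -2272/83 ≈ -27.374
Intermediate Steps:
(-639 - 3905)/(-2541 + 2707) = -4544/166 = -4544*1/166 = -2272/83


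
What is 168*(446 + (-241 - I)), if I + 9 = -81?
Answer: 49560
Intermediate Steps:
I = -90 (I = -9 - 81 = -90)
168*(446 + (-241 - I)) = 168*(446 + (-241 - 1*(-90))) = 168*(446 + (-241 + 90)) = 168*(446 - 151) = 168*295 = 49560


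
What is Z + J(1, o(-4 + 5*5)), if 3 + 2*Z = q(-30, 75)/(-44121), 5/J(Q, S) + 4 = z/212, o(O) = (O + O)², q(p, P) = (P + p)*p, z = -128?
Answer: -9225217/3588508 ≈ -2.5708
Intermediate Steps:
q(p, P) = p*(P + p)
o(O) = 4*O² (o(O) = (2*O)² = 4*O²)
J(Q, S) = -265/244 (J(Q, S) = 5/(-4 - 128/212) = 5/(-4 - 128*1/212) = 5/(-4 - 32/53) = 5/(-244/53) = 5*(-53/244) = -265/244)
Z = -43671/29414 (Z = -3/2 + (-30*(75 - 30)/(-44121))/2 = -3/2 + (-30*45*(-1/44121))/2 = -3/2 + (-1350*(-1/44121))/2 = -3/2 + (½)*(450/14707) = -3/2 + 225/14707 = -43671/29414 ≈ -1.4847)
Z + J(1, o(-4 + 5*5)) = -43671/29414 - 265/244 = -9225217/3588508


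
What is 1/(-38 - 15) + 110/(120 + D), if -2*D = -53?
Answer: 11367/15529 ≈ 0.73199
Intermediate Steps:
D = 53/2 (D = -½*(-53) = 53/2 ≈ 26.500)
1/(-38 - 15) + 110/(120 + D) = 1/(-38 - 15) + 110/(120 + 53/2) = 1/(-53) + 110/(293/2) = -1/53 + 110*(2/293) = -1/53 + 220/293 = 11367/15529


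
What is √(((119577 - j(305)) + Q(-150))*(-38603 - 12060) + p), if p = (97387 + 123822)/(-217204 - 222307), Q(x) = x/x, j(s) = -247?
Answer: 23*I*√2216777815229330406/439511 ≈ 77915.0*I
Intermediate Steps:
Q(x) = 1
p = -221209/439511 (p = 221209/(-439511) = 221209*(-1/439511) = -221209/439511 ≈ -0.50331)
√(((119577 - j(305)) + Q(-150))*(-38603 - 12060) + p) = √(((119577 - 1*(-247)) + 1)*(-38603 - 12060) - 221209/439511) = √(((119577 + 247) + 1)*(-50663) - 221209/439511) = √((119824 + 1)*(-50663) - 221209/439511) = √(119825*(-50663) - 221209/439511) = √(-6070693975 - 221209/439511) = √(-2668136779867434/439511) = 23*I*√2216777815229330406/439511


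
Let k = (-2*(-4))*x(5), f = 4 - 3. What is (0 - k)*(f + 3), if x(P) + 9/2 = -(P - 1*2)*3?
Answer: 432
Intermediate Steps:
x(P) = 3/2 - 3*P (x(P) = -9/2 - (P - 1*2)*3 = -9/2 - (P - 2)*3 = -9/2 - (-2 + P)*3 = -9/2 + (2 - P)*3 = -9/2 + (6 - 3*P) = 3/2 - 3*P)
f = 1
k = -108 (k = (-2*(-4))*(3/2 - 3*5) = 8*(3/2 - 15) = 8*(-27/2) = -108)
(0 - k)*(f + 3) = (0 - 1*(-108))*(1 + 3) = (0 + 108)*4 = 108*4 = 432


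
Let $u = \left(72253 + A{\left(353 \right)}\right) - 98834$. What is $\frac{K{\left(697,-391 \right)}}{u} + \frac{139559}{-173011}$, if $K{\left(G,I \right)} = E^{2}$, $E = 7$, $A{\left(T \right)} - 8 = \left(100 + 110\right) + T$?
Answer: $- \frac{3638407129}{4500016110} \approx -0.80853$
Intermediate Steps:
$A{\left(T \right)} = 218 + T$ ($A{\left(T \right)} = 8 + \left(\left(100 + 110\right) + T\right) = 8 + \left(210 + T\right) = 218 + T$)
$K{\left(G,I \right)} = 49$ ($K{\left(G,I \right)} = 7^{2} = 49$)
$u = -26010$ ($u = \left(72253 + \left(218 + 353\right)\right) - 98834 = \left(72253 + 571\right) - 98834 = 72824 - 98834 = -26010$)
$\frac{K{\left(697,-391 \right)}}{u} + \frac{139559}{-173011} = \frac{49}{-26010} + \frac{139559}{-173011} = 49 \left(- \frac{1}{26010}\right) + 139559 \left(- \frac{1}{173011}\right) = - \frac{49}{26010} - \frac{139559}{173011} = - \frac{3638407129}{4500016110}$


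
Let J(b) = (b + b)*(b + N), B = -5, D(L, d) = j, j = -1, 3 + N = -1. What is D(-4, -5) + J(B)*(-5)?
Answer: -451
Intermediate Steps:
N = -4 (N = -3 - 1 = -4)
D(L, d) = -1
J(b) = 2*b*(-4 + b) (J(b) = (b + b)*(b - 4) = (2*b)*(-4 + b) = 2*b*(-4 + b))
D(-4, -5) + J(B)*(-5) = -1 + (2*(-5)*(-4 - 5))*(-5) = -1 + (2*(-5)*(-9))*(-5) = -1 + 90*(-5) = -1 - 450 = -451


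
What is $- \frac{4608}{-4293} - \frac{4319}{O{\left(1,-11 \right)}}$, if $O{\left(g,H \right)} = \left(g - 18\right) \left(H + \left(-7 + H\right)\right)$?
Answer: $- \frac{1807747}{235161} \approx -7.6873$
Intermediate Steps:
$O{\left(g,H \right)} = \left(-18 + g\right) \left(-7 + 2 H\right)$
$- \frac{4608}{-4293} - \frac{4319}{O{\left(1,-11 \right)}} = - \frac{4608}{-4293} - \frac{4319}{126 - -396 - 7 + 2 \left(-11\right) 1} = \left(-4608\right) \left(- \frac{1}{4293}\right) - \frac{4319}{126 + 396 - 7 - 22} = \frac{512}{477} - \frac{4319}{493} = - \frac{1807747}{235161}$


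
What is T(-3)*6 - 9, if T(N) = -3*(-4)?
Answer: 63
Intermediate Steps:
T(N) = 12
T(-3)*6 - 9 = 12*6 - 9 = 72 - 9 = 63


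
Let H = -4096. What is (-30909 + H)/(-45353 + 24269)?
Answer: 35005/21084 ≈ 1.6603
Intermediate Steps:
(-30909 + H)/(-45353 + 24269) = (-30909 - 4096)/(-45353 + 24269) = -35005/(-21084) = -35005*(-1/21084) = 35005/21084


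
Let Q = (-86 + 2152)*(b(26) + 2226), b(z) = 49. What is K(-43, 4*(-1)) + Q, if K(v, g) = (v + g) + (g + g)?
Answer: 4700095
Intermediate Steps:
K(v, g) = v + 3*g (K(v, g) = (g + v) + 2*g = v + 3*g)
Q = 4700150 (Q = (-86 + 2152)*(49 + 2226) = 2066*2275 = 4700150)
K(-43, 4*(-1)) + Q = (-43 + 3*(4*(-1))) + 4700150 = (-43 + 3*(-4)) + 4700150 = (-43 - 12) + 4700150 = -55 + 4700150 = 4700095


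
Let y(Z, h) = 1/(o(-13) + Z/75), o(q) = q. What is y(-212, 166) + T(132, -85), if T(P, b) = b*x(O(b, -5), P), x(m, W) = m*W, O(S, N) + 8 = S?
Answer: 1238586945/1187 ≈ 1.0435e+6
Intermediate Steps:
O(S, N) = -8 + S
x(m, W) = W*m
y(Z, h) = 1/(-13 + Z/75)
T(P, b) = P*b*(-8 + b) (T(P, b) = b*(P*(-8 + b)) = P*b*(-8 + b))
y(-212, 166) + T(132, -85) = 75/(-975 - 212) + 132*(-85)*(-8 - 85) = 75/(-1187) + 132*(-85)*(-93) = 75*(-1/1187) + 1043460 = -75/1187 + 1043460 = 1238586945/1187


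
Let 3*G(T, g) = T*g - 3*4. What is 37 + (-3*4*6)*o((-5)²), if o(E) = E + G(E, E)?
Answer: -16475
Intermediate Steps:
G(T, g) = -4 + T*g/3 (G(T, g) = (T*g - 3*4)/3 = (T*g - 12)/3 = (-12 + T*g)/3 = -4 + T*g/3)
o(E) = -4 + E + E²/3 (o(E) = E + (-4 + E*E/3) = E + (-4 + E²/3) = -4 + E + E²/3)
37 + (-3*4*6)*o((-5)²) = 37 + (-3*4*6)*(-4 + (-5)² + ((-5)²)²/3) = 37 + (-12*6)*(-4 + 25 + (⅓)*25²) = 37 - 72*(-4 + 25 + (⅓)*625) = 37 - 72*(-4 + 25 + 625/3) = 37 - 72*688/3 = 37 - 16512 = -16475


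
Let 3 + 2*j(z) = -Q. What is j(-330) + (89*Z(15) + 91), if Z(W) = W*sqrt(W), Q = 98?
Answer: 81/2 + 1335*sqrt(15) ≈ 5210.9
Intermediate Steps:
Z(W) = W**(3/2)
j(z) = -101/2 (j(z) = -3/2 + (-1*98)/2 = -3/2 + (1/2)*(-98) = -3/2 - 49 = -101/2)
j(-330) + (89*Z(15) + 91) = -101/2 + (89*15**(3/2) + 91) = -101/2 + (89*(15*sqrt(15)) + 91) = -101/2 + (1335*sqrt(15) + 91) = -101/2 + (91 + 1335*sqrt(15)) = 81/2 + 1335*sqrt(15)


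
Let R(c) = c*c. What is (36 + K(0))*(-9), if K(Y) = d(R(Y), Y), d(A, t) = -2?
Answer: -306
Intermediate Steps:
R(c) = c²
K(Y) = -2
(36 + K(0))*(-9) = (36 - 2)*(-9) = 34*(-9) = -306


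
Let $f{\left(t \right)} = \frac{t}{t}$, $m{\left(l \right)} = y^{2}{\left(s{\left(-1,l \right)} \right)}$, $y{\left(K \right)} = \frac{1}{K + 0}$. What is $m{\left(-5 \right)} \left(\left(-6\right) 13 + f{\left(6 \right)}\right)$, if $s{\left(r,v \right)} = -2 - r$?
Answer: $-77$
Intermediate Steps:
$y{\left(K \right)} = \frac{1}{K}$
$m{\left(l \right)} = 1$ ($m{\left(l \right)} = \left(\frac{1}{-2 - -1}\right)^{2} = \left(\frac{1}{-2 + 1}\right)^{2} = \left(\frac{1}{-1}\right)^{2} = \left(-1\right)^{2} = 1$)
$f{\left(t \right)} = 1$
$m{\left(-5 \right)} \left(\left(-6\right) 13 + f{\left(6 \right)}\right) = 1 \left(\left(-6\right) 13 + 1\right) = 1 \left(-78 + 1\right) = 1 \left(-77\right) = -77$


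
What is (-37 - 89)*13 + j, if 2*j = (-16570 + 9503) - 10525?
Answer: -10434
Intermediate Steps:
j = -8796 (j = ((-16570 + 9503) - 10525)/2 = (-7067 - 10525)/2 = (1/2)*(-17592) = -8796)
(-37 - 89)*13 + j = (-37 - 89)*13 - 8796 = -126*13 - 8796 = -1638 - 8796 = -10434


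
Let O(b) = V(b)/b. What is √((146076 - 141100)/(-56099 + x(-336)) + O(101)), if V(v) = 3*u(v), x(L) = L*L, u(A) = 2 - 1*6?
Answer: 2*I*√256691031259/5736497 ≈ 0.17664*I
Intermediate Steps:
u(A) = -4 (u(A) = 2 - 6 = -4)
x(L) = L²
V(v) = -12 (V(v) = 3*(-4) = -12)
O(b) = -12/b
√((146076 - 141100)/(-56099 + x(-336)) + O(101)) = √((146076 - 141100)/(-56099 + (-336)²) - 12/101) = √(4976/(-56099 + 112896) - 12*1/101) = √(4976/56797 - 12/101) = √(-178988/5736497) = 2*I*√256691031259/5736497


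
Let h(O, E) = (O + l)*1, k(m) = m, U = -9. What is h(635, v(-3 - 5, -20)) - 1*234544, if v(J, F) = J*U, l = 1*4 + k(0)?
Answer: -233905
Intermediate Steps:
l = 4 (l = 1*4 + 0 = 4 + 0 = 4)
v(J, F) = -9*J (v(J, F) = J*(-9) = -9*J)
h(O, E) = 4 + O (h(O, E) = (O + 4)*1 = (4 + O)*1 = 4 + O)
h(635, v(-3 - 5, -20)) - 1*234544 = (4 + 635) - 1*234544 = 639 - 234544 = -233905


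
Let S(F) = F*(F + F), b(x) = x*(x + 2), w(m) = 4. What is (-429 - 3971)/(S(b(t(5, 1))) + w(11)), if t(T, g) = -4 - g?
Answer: -2200/227 ≈ -9.6916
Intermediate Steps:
b(x) = x*(2 + x)
S(F) = 2*F² (S(F) = F*(2*F) = 2*F²)
(-429 - 3971)/(S(b(t(5, 1))) + w(11)) = (-429 - 3971)/(2*((-4 - 1*1)*(2 + (-4 - 1*1)))² + 4) = -4400/(2*((-4 - 1)*(2 + (-4 - 1)))² + 4) = -4400/(2*(-5*(2 - 5))² + 4) = -4400/(2*(-5*(-3))² + 4) = -4400/(2*15² + 4) = -4400/(2*225 + 4) = -4400/(450 + 4) = -4400/454 = -4400*1/454 = -2200/227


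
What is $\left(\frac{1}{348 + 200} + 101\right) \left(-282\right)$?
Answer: $- \frac{7804209}{274} \approx -28483.0$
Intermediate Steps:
$\left(\frac{1}{348 + 200} + 101\right) \left(-282\right) = \left(\frac{1}{548} + 101\right) \left(-282\right) = \frac{55349}{548} \left(-282\right) = - \frac{7804209}{274}$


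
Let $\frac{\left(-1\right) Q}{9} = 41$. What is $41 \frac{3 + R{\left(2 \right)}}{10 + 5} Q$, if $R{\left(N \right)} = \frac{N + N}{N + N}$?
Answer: $- \frac{20172}{5} \approx -4034.4$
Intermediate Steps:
$R{\left(N \right)} = 1$ ($R{\left(N \right)} = \frac{2 N}{2 N} = 2 N \frac{1}{2 N} = 1$)
$Q = -369$ ($Q = \left(-9\right) 41 = -369$)
$41 \frac{3 + R{\left(2 \right)}}{10 + 5} Q = 41 \frac{3 + 1}{10 + 5} \left(-369\right) = 41 \cdot \frac{4}{15} \left(-369\right) = \frac{164}{15} \left(-369\right) = - \frac{20172}{5}$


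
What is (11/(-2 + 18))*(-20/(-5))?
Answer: 11/4 ≈ 2.7500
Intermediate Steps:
(11/(-2 + 18))*(-20/(-5)) = (11/16)*(-20*(-⅕)) = (11*(1/16))*4 = (11/16)*4 = 11/4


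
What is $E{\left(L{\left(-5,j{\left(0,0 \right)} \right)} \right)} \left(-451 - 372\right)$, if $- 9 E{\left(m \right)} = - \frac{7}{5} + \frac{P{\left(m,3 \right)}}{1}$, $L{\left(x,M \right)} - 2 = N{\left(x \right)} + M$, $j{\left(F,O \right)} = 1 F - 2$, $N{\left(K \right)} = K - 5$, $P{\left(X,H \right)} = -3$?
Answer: $- \frac{18106}{45} \approx -402.36$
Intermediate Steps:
$N{\left(K \right)} = -5 + K$
$j{\left(F,O \right)} = -2 + F$ ($j{\left(F,O \right)} = F - 2 = -2 + F$)
$L{\left(x,M \right)} = -3 + M + x$ ($L{\left(x,M \right)} = 2 + \left(\left(-5 + x\right) + M\right) = 2 + \left(-5 + M + x\right) = -3 + M + x$)
$E{\left(m \right)} = \frac{22}{45}$ ($E{\left(m \right)} = - \frac{- \frac{7}{5} - \frac{3}{1}}{9} = - \frac{\left(-7\right) \frac{1}{5} - 3}{9} = - \frac{- \frac{7}{5} - 3}{9} = \left(- \frac{1}{9}\right) \left(- \frac{22}{5}\right) = \frac{22}{45}$)
$E{\left(L{\left(-5,j{\left(0,0 \right)} \right)} \right)} \left(-451 - 372\right) = \frac{22 \left(-451 - 372\right)}{45} = \frac{22}{45} \left(-823\right) = - \frac{18106}{45}$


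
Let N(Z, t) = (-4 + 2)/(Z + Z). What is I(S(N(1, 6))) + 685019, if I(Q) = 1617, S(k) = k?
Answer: 686636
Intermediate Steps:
N(Z, t) = -1/Z (N(Z, t) = -2*1/(2*Z) = -1/Z)
I(S(N(1, 6))) + 685019 = 1617 + 685019 = 686636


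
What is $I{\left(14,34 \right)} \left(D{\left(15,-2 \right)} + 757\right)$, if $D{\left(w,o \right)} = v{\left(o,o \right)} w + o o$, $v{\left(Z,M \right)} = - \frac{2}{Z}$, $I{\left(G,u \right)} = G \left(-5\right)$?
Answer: $-54320$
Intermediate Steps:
$I{\left(G,u \right)} = - 5 G$
$D{\left(w,o \right)} = o^{2} - \frac{2 w}{o}$ ($D{\left(w,o \right)} = - \frac{2}{o} w + o o = - \frac{2 w}{o} + o^{2} = o^{2} - \frac{2 w}{o}$)
$I{\left(14,34 \right)} \left(D{\left(15,-2 \right)} + 757\right) = \left(-5\right) 14 \left(\frac{\left(-2\right)^{3} - 30}{-2} + 757\right) = - 70 \left(- \frac{-8 - 30}{2} + 757\right) = - 70 \left(\left(- \frac{1}{2}\right) \left(-38\right) + 757\right) = - 70 \left(19 + 757\right) = \left(-70\right) 776 = -54320$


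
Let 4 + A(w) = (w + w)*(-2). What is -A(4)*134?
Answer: 2680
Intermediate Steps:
A(w) = -4 - 4*w (A(w) = -4 + (w + w)*(-2) = -4 + (2*w)*(-2) = -4 - 4*w)
-A(4)*134 = -(-4 - 4*4)*134 = -(-4 - 16)*134 = -1*(-20)*134 = 20*134 = 2680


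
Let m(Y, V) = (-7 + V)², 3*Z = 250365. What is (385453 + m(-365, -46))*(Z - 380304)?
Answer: -115255186438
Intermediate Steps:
Z = 83455 (Z = (⅓)*250365 = 83455)
(385453 + m(-365, -46))*(Z - 380304) = (385453 + (-7 - 46)²)*(83455 - 380304) = (385453 + (-53)²)*(-296849) = (385453 + 2809)*(-296849) = 388262*(-296849) = -115255186438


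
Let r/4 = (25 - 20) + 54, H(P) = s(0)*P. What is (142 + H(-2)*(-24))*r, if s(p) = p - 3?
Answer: -472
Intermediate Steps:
s(p) = -3 + p
H(P) = -3*P (H(P) = (-3 + 0)*P = -3*P)
r = 236 (r = 4*((25 - 20) + 54) = 4*(5 + 54) = 4*59 = 236)
(142 + H(-2)*(-24))*r = (142 - 3*(-2)*(-24))*236 = (142 + 6*(-24))*236 = (142 - 144)*236 = -2*236 = -472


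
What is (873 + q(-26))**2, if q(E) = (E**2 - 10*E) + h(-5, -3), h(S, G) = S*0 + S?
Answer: 3254416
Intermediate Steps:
h(S, G) = S (h(S, G) = 0 + S = S)
q(E) = -5 + E**2 - 10*E (q(E) = (E**2 - 10*E) - 5 = -5 + E**2 - 10*E)
(873 + q(-26))**2 = (873 + (-5 + (-26)**2 - 10*(-26)))**2 = (873 + (-5 + 676 + 260))**2 = (873 + 931)**2 = 1804**2 = 3254416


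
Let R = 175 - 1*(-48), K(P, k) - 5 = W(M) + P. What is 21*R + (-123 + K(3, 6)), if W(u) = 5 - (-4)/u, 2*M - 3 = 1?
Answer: 4575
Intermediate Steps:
M = 2 (M = 3/2 + (½)*1 = 3/2 + ½ = 2)
W(u) = 5 + 4/u
K(P, k) = 12 + P (K(P, k) = 5 + ((5 + 4/2) + P) = 5 + ((5 + 4*(½)) + P) = 5 + ((5 + 2) + P) = 5 + (7 + P) = 12 + P)
R = 223 (R = 175 + 48 = 223)
21*R + (-123 + K(3, 6)) = 21*223 + (-123 + (12 + 3)) = 4683 + (-123 + 15) = 4683 - 108 = 4575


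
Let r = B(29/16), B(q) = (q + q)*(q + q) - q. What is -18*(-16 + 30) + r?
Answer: -15403/64 ≈ -240.67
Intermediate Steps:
B(q) = -q + 4*q² (B(q) = (2*q)*(2*q) - q = 4*q² - q = -q + 4*q²)
r = 725/64 (r = (29/16)*(-1 + 4*(29/16)) = (29*(1/16))*(-1 + 4*(29*(1/16))) = 29*(-1 + 4*(29/16))/16 = 29*(-1 + 29/4)/16 = (29/16)*(25/4) = 725/64 ≈ 11.328)
-18*(-16 + 30) + r = -18*(-16 + 30) + 725/64 = -18*14 + 725/64 = -252 + 725/64 = -15403/64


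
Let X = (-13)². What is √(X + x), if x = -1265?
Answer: 2*I*√274 ≈ 33.106*I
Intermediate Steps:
X = 169
√(X + x) = √(169 - 1265) = √(-1096) = 2*I*√274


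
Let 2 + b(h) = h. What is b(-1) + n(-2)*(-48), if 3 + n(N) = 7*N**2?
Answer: -1203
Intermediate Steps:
b(h) = -2 + h
n(N) = -3 + 7*N**2
b(-1) + n(-2)*(-48) = (-2 - 1) + (-3 + 7*(-2)**2)*(-48) = -3 + (-3 + 7*4)*(-48) = -3 + (-3 + 28)*(-48) = -3 + 25*(-48) = -3 - 1200 = -1203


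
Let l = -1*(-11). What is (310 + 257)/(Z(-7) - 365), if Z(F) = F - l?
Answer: -567/383 ≈ -1.4804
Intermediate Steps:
l = 11
Z(F) = -11 + F (Z(F) = F - 1*11 = F - 11 = -11 + F)
(310 + 257)/(Z(-7) - 365) = (310 + 257)/((-11 - 7) - 365) = 567/(-18 - 365) = 567/(-383) = 567*(-1/383) = -567/383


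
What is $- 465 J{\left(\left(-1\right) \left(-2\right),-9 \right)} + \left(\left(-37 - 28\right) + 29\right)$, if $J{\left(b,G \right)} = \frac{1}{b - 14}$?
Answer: $\frac{11}{4} \approx 2.75$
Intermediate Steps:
$J{\left(b,G \right)} = \frac{1}{-14 + b}$
$- 465 J{\left(\left(-1\right) \left(-2\right),-9 \right)} + \left(\left(-37 - 28\right) + 29\right) = - \frac{465}{-14 - -2} + \left(\left(-37 - 28\right) + 29\right) = - \frac{465}{-14 + 2} + \left(-65 + 29\right) = - \frac{465}{-12} - 36 = \left(-465\right) \left(- \frac{1}{12}\right) - 36 = \frac{155}{4} - 36 = \frac{11}{4}$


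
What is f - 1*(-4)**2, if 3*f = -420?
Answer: -156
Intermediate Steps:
f = -140 (f = (1/3)*(-420) = -140)
f - 1*(-4)**2 = -140 - 1*(-4)**2 = -140 - 1*16 = -140 - 16 = -156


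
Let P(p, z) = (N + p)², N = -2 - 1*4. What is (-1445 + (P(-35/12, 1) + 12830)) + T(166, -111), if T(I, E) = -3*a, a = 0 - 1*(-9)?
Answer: 1647001/144 ≈ 11438.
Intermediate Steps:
a = 9 (a = 0 + 9 = 9)
N = -6 (N = -2 - 4 = -6)
P(p, z) = (-6 + p)²
T(I, E) = -27 (T(I, E) = -3*9 = -27)
(-1445 + (P(-35/12, 1) + 12830)) + T(166, -111) = (-1445 + ((-6 - 35/12)² + 12830)) - 27 = (-1445 + ((-107/12)² + 12830)) - 27 = (-1445 + (11449/144 + 12830)) - 27 = (-1445 + 1858969/144) - 27 = 1650889/144 - 27 = 1647001/144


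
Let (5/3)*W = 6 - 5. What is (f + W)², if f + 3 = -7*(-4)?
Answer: 16384/25 ≈ 655.36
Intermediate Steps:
f = 25 (f = -3 - 7*(-4) = -3 + 28 = 25)
W = ⅗ (W = 3*(6 - 5)/5 = (⅗)*1 = ⅗ ≈ 0.60000)
(f + W)² = (25 + ⅗)² = (128/5)² = 16384/25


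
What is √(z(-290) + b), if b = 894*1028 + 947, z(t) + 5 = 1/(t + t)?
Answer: √77369813255/290 ≈ 959.15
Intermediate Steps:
z(t) = -5 + 1/(2*t) (z(t) = -5 + 1/(t + t) = -5 + 1/(2*t))
b = 919979 (b = 919032 + 947 = 919979)
√(z(-290) + b) = √((-5 + (½)/(-290)) + 919979) = √((-5 + (½)*(-1/290)) + 919979) = √((-5 - 1/580) + 919979) = √(-2901/580 + 919979) = √(533584919/580) = √77369813255/290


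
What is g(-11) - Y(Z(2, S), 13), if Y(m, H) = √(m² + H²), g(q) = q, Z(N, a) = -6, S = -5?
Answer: -11 - √205 ≈ -25.318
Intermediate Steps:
Y(m, H) = √(H² + m²)
g(-11) - Y(Z(2, S), 13) = -11 - √(13² + (-6)²) = -11 - √(169 + 36) = -11 - √205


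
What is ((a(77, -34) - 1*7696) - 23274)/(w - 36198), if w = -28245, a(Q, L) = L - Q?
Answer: 31081/64443 ≈ 0.48230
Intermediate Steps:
((a(77, -34) - 1*7696) - 23274)/(w - 36198) = (((-34 - 1*77) - 1*7696) - 23274)/(-28245 - 36198) = (((-34 - 77) - 7696) - 23274)/(-64443) = ((-111 - 7696) - 23274)*(-1/64443) = (-7807 - 23274)*(-1/64443) = -31081*(-1/64443) = 31081/64443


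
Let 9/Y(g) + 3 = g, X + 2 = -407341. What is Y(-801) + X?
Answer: -109167927/268 ≈ -4.0734e+5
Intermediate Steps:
X = -407343 (X = -2 - 407341 = -407343)
Y(g) = 9/(-3 + g)
Y(-801) + X = 9/(-3 - 801) - 407343 = 9/(-804) - 407343 = 9*(-1/804) - 407343 = -3/268 - 407343 = -109167927/268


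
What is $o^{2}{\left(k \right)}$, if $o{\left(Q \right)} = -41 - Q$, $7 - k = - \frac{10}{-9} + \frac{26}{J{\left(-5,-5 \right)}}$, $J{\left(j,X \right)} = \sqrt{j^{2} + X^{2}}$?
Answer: $\frac{4479478}{2025} - \frac{10972 \sqrt{2}}{45} \approx 1867.3$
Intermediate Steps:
$J{\left(j,X \right)} = \sqrt{X^{2} + j^{2}}$
$k = \frac{53}{9} - \frac{13 \sqrt{2}}{5}$ ($k = 7 - \left(- \frac{10}{-9} + \frac{26}{\sqrt{\left(-5\right)^{2} + \left(-5\right)^{2}}}\right) = 7 - \left(\left(-10\right) \left(- \frac{1}{9}\right) + \frac{26}{\sqrt{25 + 25}}\right) = 7 - \left(\frac{10}{9} + \frac{26}{\sqrt{50}}\right) = 7 - \left(\frac{10}{9} + \frac{26}{5 \sqrt{2}}\right) = 7 - \left(\frac{10}{9} + 26 \frac{\sqrt{2}}{10}\right) = 7 - \left(\frac{10}{9} + \frac{13 \sqrt{2}}{5}\right) = \frac{53}{9} - \frac{13 \sqrt{2}}{5} \approx 2.2119$)
$o^{2}{\left(k \right)} = \left(-41 - \left(\frac{53}{9} - \frac{13 \sqrt{2}}{5}\right)\right)^{2} = \left(- \frac{422}{9} + \frac{13 \sqrt{2}}{5}\right)^{2}$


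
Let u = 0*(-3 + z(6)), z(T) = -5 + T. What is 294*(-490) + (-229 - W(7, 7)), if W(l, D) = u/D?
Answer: -144289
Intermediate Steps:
u = 0 (u = 0*(-3 + (-5 + 6)) = 0*(-3 + 1) = 0*(-2) = 0)
W(l, D) = 0 (W(l, D) = 0/D = 0)
294*(-490) + (-229 - W(7, 7)) = 294*(-490) + (-229 - 1*0) = -144060 + (-229 + 0) = -144060 - 229 = -144289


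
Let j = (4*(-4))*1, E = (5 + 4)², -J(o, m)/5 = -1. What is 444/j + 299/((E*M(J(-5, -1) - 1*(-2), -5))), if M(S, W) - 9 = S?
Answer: -35665/1296 ≈ -27.519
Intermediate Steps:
J(o, m) = 5 (J(o, m) = -5*(-1) = 5)
E = 81 (E = 9² = 81)
M(S, W) = 9 + S
j = -16 (j = -16*1 = -16)
444/j + 299/((E*M(J(-5, -1) - 1*(-2), -5))) = 444/(-16) + 299/((81*(9 + (5 - 1*(-2))))) = 444*(-1/16) + 299/((81*(9 + (5 + 2)))) = -111/4 + 299/((81*(9 + 7))) = -111/4 + 299/((81*16)) = -111/4 + 299/1296 = -35665/1296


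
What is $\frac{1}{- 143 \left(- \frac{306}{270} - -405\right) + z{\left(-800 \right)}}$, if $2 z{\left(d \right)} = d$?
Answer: $- \frac{15}{872294} \approx -1.7196 \cdot 10^{-5}$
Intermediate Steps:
$z{\left(d \right)} = \frac{d}{2}$
$\frac{1}{- 143 \left(- \frac{306}{270} - -405\right) + z{\left(-800 \right)}} = \frac{1}{- 143 \left(- \frac{306}{270} - -405\right) + \frac{1}{2} \left(-800\right)} = \frac{1}{- 143 \left(\left(-306\right) \frac{1}{270} + 405\right) - 400} = \frac{1}{- 143 \left(- \frac{17}{15} + 405\right) - 400} = \frac{1}{\left(-143\right) \frac{6058}{15} - 400} = \frac{1}{- \frac{866294}{15} - 400} = \frac{1}{- \frac{872294}{15}} = - \frac{15}{872294}$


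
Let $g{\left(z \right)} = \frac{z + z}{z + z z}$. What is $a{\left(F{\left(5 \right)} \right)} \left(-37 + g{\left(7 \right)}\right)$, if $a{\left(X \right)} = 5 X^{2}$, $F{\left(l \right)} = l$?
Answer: $- \frac{18375}{4} \approx -4593.8$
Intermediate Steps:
$g{\left(z \right)} = \frac{2 z}{z + z^{2}}$
$a{\left(F{\left(5 \right)} \right)} \left(-37 + g{\left(7 \right)}\right) = 5 \cdot 5^{2} \left(-37 + \frac{2}{1 + 7}\right) = 5 \cdot 25 \left(-37 + \frac{2}{8}\right) = 125 \left(-37 + 2 \cdot \frac{1}{8}\right) = 125 \left(-37 + \frac{1}{4}\right) = 125 \left(- \frac{147}{4}\right) = - \frac{18375}{4}$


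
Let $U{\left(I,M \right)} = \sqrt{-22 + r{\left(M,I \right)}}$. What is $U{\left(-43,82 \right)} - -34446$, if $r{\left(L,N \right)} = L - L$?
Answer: $34446 + i \sqrt{22} \approx 34446.0 + 4.6904 i$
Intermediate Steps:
$r{\left(L,N \right)} = 0$
$U{\left(I,M \right)} = i \sqrt{22}$ ($U{\left(I,M \right)} = \sqrt{-22 + 0} = \sqrt{-22} = i \sqrt{22}$)
$U{\left(-43,82 \right)} - -34446 = i \sqrt{22} - -34446 = i \sqrt{22} + 34446 = 34446 + i \sqrt{22}$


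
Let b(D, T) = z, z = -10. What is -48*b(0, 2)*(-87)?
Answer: -41760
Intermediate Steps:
b(D, T) = -10
-48*b(0, 2)*(-87) = -48*(-10)*(-87) = 480*(-87) = -41760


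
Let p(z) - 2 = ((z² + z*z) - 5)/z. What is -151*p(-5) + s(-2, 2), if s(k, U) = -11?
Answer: 1046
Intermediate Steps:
p(z) = 2 + (-5 + 2*z²)/z (p(z) = 2 + ((z² + z*z) - 5)/z = 2 + ((z² + z²) - 5)/z = 2 + (2*z² - 5)/z = 2 + (-5 + 2*z²)/z)
-151*p(-5) + s(-2, 2) = -151*(2 - 5/(-5) + 2*(-5)) - 11 = -151*(2 - 5*(-⅕) - 10) - 11 = -151*(2 + 1 - 10) - 11 = -151*(-7) - 11 = 1057 - 11 = 1046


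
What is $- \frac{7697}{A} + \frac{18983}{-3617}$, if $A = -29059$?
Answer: $- \frac{523786948}{105106403} \approx -4.9834$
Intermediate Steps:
$- \frac{7697}{A} + \frac{18983}{-3617} = - \frac{7697}{-29059} + \frac{18983}{-3617} = \left(-7697\right) \left(- \frac{1}{29059}\right) + 18983 \left(- \frac{1}{3617}\right) = \frac{7697}{29059} - \frac{18983}{3617} = - \frac{523786948}{105106403}$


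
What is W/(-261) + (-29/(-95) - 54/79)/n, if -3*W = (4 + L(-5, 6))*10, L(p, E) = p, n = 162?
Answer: -532631/35258490 ≈ -0.015106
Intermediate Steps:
W = 10/3 (W = -(4 - 5)*10/3 = -(-1)*10/3 = -1/3*(-10) = 10/3 ≈ 3.3333)
W/(-261) + (-29/(-95) - 54/79)/n = (10/3)/(-261) + (-29/(-95) - 54/79)/162 = (10/3)*(-1/261) + (-29*(-1/95) - 54*1/79)*(1/162) = -10/783 + (29/95 - 54/79)*(1/162) = -10/783 - 2839/7505*1/162 = -10/783 - 2839/1215810 = -532631/35258490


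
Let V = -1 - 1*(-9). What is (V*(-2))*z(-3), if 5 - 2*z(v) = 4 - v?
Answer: 16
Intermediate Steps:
z(v) = ½ + v/2 (z(v) = 5/2 - (4 - v)/2 = 5/2 + (-2 + v/2) = ½ + v/2)
V = 8 (V = -1 + 9 = 8)
(V*(-2))*z(-3) = (8*(-2))*(½ + (½)*(-3)) = -16*(½ - 3/2) = -16*(-1) = 16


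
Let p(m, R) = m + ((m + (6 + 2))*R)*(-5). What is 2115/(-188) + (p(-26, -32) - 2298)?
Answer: -20861/4 ≈ -5215.3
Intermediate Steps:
p(m, R) = m - 5*R*(8 + m) (p(m, R) = m + ((m + 8)*R)*(-5) = m + ((8 + m)*R)*(-5) = m + (R*(8 + m))*(-5) = m - 5*R*(8 + m))
2115/(-188) + (p(-26, -32) - 2298) = 2115/(-188) + ((-26 - 40*(-32) - 5*(-32)*(-26)) - 2298) = 2115*(-1/188) + ((-26 + 1280 - 4160) - 2298) = -45/4 + (-2906 - 2298) = -45/4 - 5204 = -20861/4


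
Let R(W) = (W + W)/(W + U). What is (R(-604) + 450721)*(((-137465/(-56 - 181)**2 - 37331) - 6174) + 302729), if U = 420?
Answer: 50313959980400998/430629 ≈ 1.1684e+11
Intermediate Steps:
R(W) = 2*W/(420 + W) (R(W) = (W + W)/(W + 420) = (2*W)/(420 + W) = 2*W/(420 + W))
(R(-604) + 450721)*(((-137465/(-56 - 181)**2 - 37331) - 6174) + 302729) = (2*(-604)/(420 - 604) + 450721)*(((-137465/(-56 - 181)**2 - 37331) - 6174) + 302729) = (2*(-604)/(-184) + 450721)*(((-137465/((-237)**2) - 37331) - 6174) + 302729) = (2*(-604)*(-1/184) + 450721)*(((-137465/56169 - 37331) - 6174) + 302729) = (151/23 + 450721)*(((-137465*1/56169 - 37331) - 6174) + 302729) = 10366734*(((-137465/56169 - 37331) - 6174) + 302729)/23 = 10366734*((-2096982404/56169 - 6174) + 302729)/23 = 10366734*(-2443769810/56169 + 302729)/23 = (10366734/23)*(14560215391/56169) = 50313959980400998/430629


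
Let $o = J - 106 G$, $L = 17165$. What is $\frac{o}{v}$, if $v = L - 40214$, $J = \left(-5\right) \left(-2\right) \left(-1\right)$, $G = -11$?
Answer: $- \frac{1156}{23049} \approx -0.050154$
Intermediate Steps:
$J = -10$ ($J = 10 \left(-1\right) = -10$)
$o = 1156$ ($o = -10 - -1166 = -10 + 1166 = 1156$)
$v = -23049$ ($v = 17165 - 40214 = -23049$)
$\frac{o}{v} = \frac{1156}{-23049} = 1156 \left(- \frac{1}{23049}\right) = - \frac{1156}{23049}$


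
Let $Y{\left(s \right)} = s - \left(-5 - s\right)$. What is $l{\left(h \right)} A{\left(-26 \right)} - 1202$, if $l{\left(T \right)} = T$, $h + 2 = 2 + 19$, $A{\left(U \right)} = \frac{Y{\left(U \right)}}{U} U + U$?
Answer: $-2589$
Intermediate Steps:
$Y{\left(s \right)} = 5 + 2 s$ ($Y{\left(s \right)} = s + \left(5 + s\right) = 5 + 2 s$)
$A{\left(U \right)} = 5 + 3 U$ ($A{\left(U \right)} = \frac{5 + 2 U}{U} U + U = \left(5 + 2 U\right) + U = 5 + 3 U$)
$h = 19$ ($h = -2 + \left(2 + 19\right) = -2 + 21 = 19$)
$l{\left(h \right)} A{\left(-26 \right)} - 1202 = 19 \left(5 + 3 \left(-26\right)\right) - 1202 = 19 \left(5 - 78\right) - 1202 = 19 \left(-73\right) - 1202 = -1387 - 1202 = -2589$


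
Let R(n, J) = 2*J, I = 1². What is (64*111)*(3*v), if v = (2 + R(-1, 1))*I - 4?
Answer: 0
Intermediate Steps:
I = 1
v = 0 (v = (2 + 2*1)*1 - 4 = (2 + 2)*1 - 4 = 4*1 - 4 = 4 - 4 = 0)
(64*111)*(3*v) = (64*111)*(3*0) = 7104*0 = 0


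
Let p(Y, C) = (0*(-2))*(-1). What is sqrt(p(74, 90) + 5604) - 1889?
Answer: -1889 + 2*sqrt(1401) ≈ -1814.1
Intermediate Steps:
p(Y, C) = 0 (p(Y, C) = 0*(-1) = 0)
sqrt(p(74, 90) + 5604) - 1889 = sqrt(0 + 5604) - 1889 = sqrt(5604) - 1889 = 2*sqrt(1401) - 1889 = -1889 + 2*sqrt(1401)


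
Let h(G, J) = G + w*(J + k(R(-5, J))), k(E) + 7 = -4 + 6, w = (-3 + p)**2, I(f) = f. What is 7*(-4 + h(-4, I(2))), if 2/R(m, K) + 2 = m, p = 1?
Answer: -140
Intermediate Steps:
R(m, K) = 2/(-2 + m)
w = 4 (w = (-3 + 1)**2 = (-2)**2 = 4)
k(E) = -5 (k(E) = -7 + (-4 + 6) = -7 + 2 = -5)
h(G, J) = -20 + G + 4*J (h(G, J) = G + 4*(J - 5) = G + 4*(-5 + J) = G + (-20 + 4*J) = -20 + G + 4*J)
7*(-4 + h(-4, I(2))) = 7*(-4 + (-20 - 4 + 4*2)) = 7*(-4 + (-20 - 4 + 8)) = 7*(-4 - 16) = 7*(-20) = -140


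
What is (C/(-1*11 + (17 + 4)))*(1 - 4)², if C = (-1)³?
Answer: -9/10 ≈ -0.90000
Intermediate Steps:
C = -1
(C/(-1*11 + (17 + 4)))*(1 - 4)² = (-1/(-1*11 + (17 + 4)))*(1 - 4)² = -1/(-11 + 21)*(-3)² = -1/10*9 = -1*⅒*9 = -⅒*9 = -9/10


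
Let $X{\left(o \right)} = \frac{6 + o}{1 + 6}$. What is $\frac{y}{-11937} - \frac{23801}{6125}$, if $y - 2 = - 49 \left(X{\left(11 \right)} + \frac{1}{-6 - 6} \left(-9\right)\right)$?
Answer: $- \frac{377561091}{97485500} \approx -3.873$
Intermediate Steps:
$X{\left(o \right)} = \frac{6}{7} + \frac{o}{7}$ ($X{\left(o \right)} = \frac{6 + o}{7} = \left(6 + o\right) \frac{1}{7} = \frac{6}{7} + \frac{o}{7}$)
$y = - \frac{615}{4}$ ($y = 2 - 49 \left(\left(\frac{6}{7} + \frac{1}{7} \cdot 11\right) + \frac{1}{-6 - 6} \left(-9\right)\right) = 2 - 49 \left(\left(\frac{6}{7} + \frac{11}{7}\right) + \frac{1}{-6 - 6} \left(-9\right)\right) = 2 - 49 \left(\frac{17}{7} + \frac{1}{-6 - 6} \left(-9\right)\right) = 2 - 49 \left(\frac{17}{7} + \frac{1}{-12} \left(-9\right)\right) = 2 - 49 \left(\frac{17}{7} - - \frac{3}{4}\right) = 2 - 49 \left(\frac{17}{7} + \frac{3}{4}\right) = 2 - \frac{623}{4} = - \frac{615}{4} \approx -153.75$)
$\frac{y}{-11937} - \frac{23801}{6125} = - \frac{615}{4 \left(-11937\right)} - \frac{23801}{6125} = \left(- \frac{615}{4}\right) \left(- \frac{1}{11937}\right) - \frac{23801}{6125} = \frac{205}{15916} - \frac{23801}{6125} = - \frac{377561091}{97485500}$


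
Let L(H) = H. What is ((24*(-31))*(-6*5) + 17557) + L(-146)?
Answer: 39731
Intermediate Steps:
((24*(-31))*(-6*5) + 17557) + L(-146) = ((24*(-31))*(-6*5) + 17557) - 146 = (-744*(-30) + 17557) - 146 = (22320 + 17557) - 146 = 39877 - 146 = 39731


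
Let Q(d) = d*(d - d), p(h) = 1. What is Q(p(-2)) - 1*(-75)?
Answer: 75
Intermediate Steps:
Q(d) = 0 (Q(d) = d*0 = 0)
Q(p(-2)) - 1*(-75) = 0 - 1*(-75) = 0 + 75 = 75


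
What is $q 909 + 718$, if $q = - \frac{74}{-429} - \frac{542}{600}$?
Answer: $\frac{767441}{14300} \approx 53.667$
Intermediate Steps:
$q = - \frac{10451}{14300}$ ($q = \left(-74\right) \left(- \frac{1}{429}\right) - \frac{271}{300} = \frac{74}{429} - \frac{271}{300} = - \frac{10451}{14300} \approx -0.73084$)
$q 909 + 718 = \left(- \frac{10451}{14300}\right) 909 + 718 = - \frac{9499959}{14300} + 718 = \frac{767441}{14300}$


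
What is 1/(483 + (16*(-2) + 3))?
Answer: 1/454 ≈ 0.0022026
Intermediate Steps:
1/(483 + (16*(-2) + 3)) = 1/(483 + (-32 + 3)) = 1/(483 - 29) = 1/454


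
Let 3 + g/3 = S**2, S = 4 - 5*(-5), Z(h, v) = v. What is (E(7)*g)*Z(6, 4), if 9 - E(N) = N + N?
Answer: -50280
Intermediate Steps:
E(N) = 9 - 2*N (E(N) = 9 - (N + N) = 9 - 2*N)
S = 29 (S = 4 + 25 = 29)
g = 2514 (g = -9 + 3*29**2 = -9 + 3*841 = -9 + 2523 = 2514)
(E(7)*g)*Z(6, 4) = ((9 - 2*7)*2514)*4 = ((9 - 14)*2514)*4 = -5*2514*4 = -12570*4 = -50280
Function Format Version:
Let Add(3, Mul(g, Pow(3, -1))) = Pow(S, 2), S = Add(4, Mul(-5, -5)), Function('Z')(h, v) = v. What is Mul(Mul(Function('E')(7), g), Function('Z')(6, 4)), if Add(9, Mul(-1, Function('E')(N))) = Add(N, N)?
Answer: -50280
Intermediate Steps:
Function('E')(N) = Add(9, Mul(-2, N)) (Function('E')(N) = Add(9, Mul(-1, Add(N, N))) = Add(9, Mul(-1, Mul(2, N))) = Add(9, Mul(-2, N)))
S = 29 (S = Add(4, 25) = 29)
g = 2514 (g = Add(-9, Mul(3, Pow(29, 2))) = Add(-9, Mul(3, 841)) = Add(-9, 2523) = 2514)
Mul(Mul(Function('E')(7), g), Function('Z')(6, 4)) = Mul(Mul(Add(9, Mul(-2, 7)), 2514), 4) = Mul(Mul(Add(9, -14), 2514), 4) = Mul(Mul(-5, 2514), 4) = Mul(-12570, 4) = -50280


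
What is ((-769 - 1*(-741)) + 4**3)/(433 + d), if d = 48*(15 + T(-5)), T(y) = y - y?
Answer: 36/1153 ≈ 0.031223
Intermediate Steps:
T(y) = 0
d = 720 (d = 48*(15 + 0) = 48*15 = 720)
((-769 - 1*(-741)) + 4**3)/(433 + d) = ((-769 - 1*(-741)) + 4**3)/(433 + 720) = ((-769 + 741) + 64)/1153 = (-28 + 64)*(1/1153) = 36*(1/1153) = 36/1153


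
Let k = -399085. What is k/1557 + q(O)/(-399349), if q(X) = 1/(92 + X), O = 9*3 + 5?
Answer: -19762400264017/77101512732 ≈ -256.32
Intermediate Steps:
O = 32 (O = 27 + 5 = 32)
k/1557 + q(O)/(-399349) = -399085/1557 + 1/((92 + 32)*(-399349)) = -399085*1/1557 - 1/399349/124 = -399085/1557 + (1/124)*(-1/399349) = -399085/1557 - 1/49519276 = -19762400264017/77101512732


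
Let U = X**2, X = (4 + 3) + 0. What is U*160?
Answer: 7840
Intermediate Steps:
X = 7 (X = 7 + 0 = 7)
U = 49 (U = 7**2 = 49)
U*160 = 49*160 = 7840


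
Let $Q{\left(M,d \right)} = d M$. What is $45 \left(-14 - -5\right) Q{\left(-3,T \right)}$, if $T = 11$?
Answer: $13365$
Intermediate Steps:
$Q{\left(M,d \right)} = M d$
$45 \left(-14 - -5\right) Q{\left(-3,T \right)} = 45 \left(-14 - -5\right) \left(\left(-3\right) 11\right) = 45 \left(-14 + 5\right) \left(-33\right) = 45 \left(-9\right) \left(-33\right) = \left(-405\right) \left(-33\right) = 13365$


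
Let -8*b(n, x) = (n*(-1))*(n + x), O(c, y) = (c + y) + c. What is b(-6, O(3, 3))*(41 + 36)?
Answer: -693/4 ≈ -173.25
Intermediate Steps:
O(c, y) = y + 2*c
b(n, x) = n*(n + x)/8 (b(n, x) = -n*(-1)*(n + x)/8 = -(-n)*(n + x)/8 = -(-1)*n*(n + x)/8 = n*(n + x)/8)
b(-6, O(3, 3))*(41 + 36) = ((⅛)*(-6)*(-6 + (3 + 2*3)))*(41 + 36) = ((⅛)*(-6)*(-6 + (3 + 6)))*77 = ((⅛)*(-6)*(-6 + 9))*77 = ((⅛)*(-6)*3)*77 = -9/4*77 = -693/4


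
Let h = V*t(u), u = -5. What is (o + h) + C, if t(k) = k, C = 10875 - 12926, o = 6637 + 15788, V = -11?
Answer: 20429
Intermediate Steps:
o = 22425
C = -2051
h = 55 (h = -11*(-5) = 55)
(o + h) + C = (22425 + 55) - 2051 = 22480 - 2051 = 20429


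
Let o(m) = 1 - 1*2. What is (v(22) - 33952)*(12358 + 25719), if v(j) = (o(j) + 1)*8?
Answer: -1292790304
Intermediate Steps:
o(m) = -1 (o(m) = 1 - 2 = -1)
v(j) = 0 (v(j) = (-1 + 1)*8 = 0*8 = 0)
(v(22) - 33952)*(12358 + 25719) = (0 - 33952)*(12358 + 25719) = -33952*38077 = -1292790304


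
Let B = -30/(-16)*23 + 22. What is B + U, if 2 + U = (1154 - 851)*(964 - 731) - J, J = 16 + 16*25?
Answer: 561969/8 ≈ 70246.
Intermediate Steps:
J = 416 (J = 16 + 400 = 416)
B = 521/8 (B = -30*(-1/16)*23 + 22 = (15/8)*23 + 22 = 345/8 + 22 = 521/8 ≈ 65.125)
U = 70181 (U = -2 + ((1154 - 851)*(964 - 731) - 1*416) = -2 + (303*233 - 416) = -2 + (70599 - 416) = -2 + 70183 = 70181)
B + U = 521/8 + 70181 = 561969/8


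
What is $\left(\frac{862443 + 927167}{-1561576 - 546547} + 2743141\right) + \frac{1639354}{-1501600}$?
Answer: $\frac{4341782207045600129}{1582778748400} \approx 2.7431 \cdot 10^{6}$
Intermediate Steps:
$\left(\frac{862443 + 927167}{-1561576 - 546547} + 2743141\right) + \frac{1639354}{-1501600} = \left(\frac{1789610}{-2108123} + 2743141\right) + 1639354 \left(- \frac{1}{1501600}\right) = \left(1789610 \left(- \frac{1}{2108123}\right) + 2743141\right) - \frac{819677}{750800} = \left(- \frac{1789610}{2108123} + 2743141\right) - \frac{819677}{750800} = \frac{5782876844733}{2108123} - \frac{819677}{750800} = \frac{4341782207045600129}{1582778748400}$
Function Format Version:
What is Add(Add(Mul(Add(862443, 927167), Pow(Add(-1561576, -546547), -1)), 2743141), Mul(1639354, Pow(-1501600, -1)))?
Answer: Rational(4341782207045600129, 1582778748400) ≈ 2.7431e+6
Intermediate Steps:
Add(Add(Mul(Add(862443, 927167), Pow(Add(-1561576, -546547), -1)), 2743141), Mul(1639354, Pow(-1501600, -1))) = Add(Add(Mul(1789610, Pow(-2108123, -1)), 2743141), Mul(1639354, Rational(-1, 1501600))) = Add(Add(Mul(1789610, Rational(-1, 2108123)), 2743141), Rational(-819677, 750800)) = Add(Add(Rational(-1789610, 2108123), 2743141), Rational(-819677, 750800)) = Add(Rational(5782876844733, 2108123), Rational(-819677, 750800)) = Rational(4341782207045600129, 1582778748400)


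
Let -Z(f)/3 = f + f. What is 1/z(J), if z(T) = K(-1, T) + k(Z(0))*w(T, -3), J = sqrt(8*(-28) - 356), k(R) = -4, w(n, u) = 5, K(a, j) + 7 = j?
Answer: -27/1309 - 2*I*sqrt(145)/1309 ≈ -0.020626 - 0.018398*I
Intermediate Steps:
K(a, j) = -7 + j
Z(f) = -6*f (Z(f) = -3*(f + f) = -6*f)
J = 2*I*sqrt(145) (J = sqrt(-224 - 356) = sqrt(-580) = 2*I*sqrt(145) ≈ 24.083*I)
z(T) = -27 + T (z(T) = (-7 + T) - 4*5 = (-7 + T) - 20 = -27 + T)
1/z(J) = 1/(-27 + 2*I*sqrt(145))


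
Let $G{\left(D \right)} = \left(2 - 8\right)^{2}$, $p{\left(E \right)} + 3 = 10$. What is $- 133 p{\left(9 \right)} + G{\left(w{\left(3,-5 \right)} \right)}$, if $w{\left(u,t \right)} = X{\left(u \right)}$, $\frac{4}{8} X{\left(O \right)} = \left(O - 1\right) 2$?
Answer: $-895$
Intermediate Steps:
$p{\left(E \right)} = 7$ ($p{\left(E \right)} = -3 + 10 = 7$)
$X{\left(O \right)} = -4 + 4 O$ ($X{\left(O \right)} = 2 \left(O - 1\right) 2 = 2 \left(-1 + O\right) 2 = 2 \left(-2 + 2 O\right) = -4 + 4 O$)
$w{\left(u,t \right)} = -4 + 4 u$
$G{\left(D \right)} = 36$ ($G{\left(D \right)} = \left(2 - 8\right)^{2} = \left(-6\right)^{2} = 36$)
$- 133 p{\left(9 \right)} + G{\left(w{\left(3,-5 \right)} \right)} = \left(-133\right) 7 + 36 = -931 + 36 = -895$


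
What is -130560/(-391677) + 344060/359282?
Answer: 2752549190/2132159029 ≈ 1.2910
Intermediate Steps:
-130560/(-391677) + 344060/359282 = -130560*(-1/391677) + 344060*(1/359282) = 43520/130559 + 172030/179641 = 2752549190/2132159029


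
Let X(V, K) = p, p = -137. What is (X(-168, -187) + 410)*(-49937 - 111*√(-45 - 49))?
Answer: -13632801 - 30303*I*√94 ≈ -1.3633e+7 - 2.938e+5*I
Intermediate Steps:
X(V, K) = -137
(X(-168, -187) + 410)*(-49937 - 111*√(-45 - 49)) = (-137 + 410)*(-49937 - 111*√(-45 - 49)) = 273*(-49937 - 111*I*√94) = -13632801 - 30303*I*√94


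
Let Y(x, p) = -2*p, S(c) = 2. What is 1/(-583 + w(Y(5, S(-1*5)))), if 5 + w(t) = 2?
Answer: -1/586 ≈ -0.0017065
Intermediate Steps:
w(t) = -3 (w(t) = -5 + 2 = -3)
1/(-583 + w(Y(5, S(-1*5)))) = 1/(-583 - 3) = 1/(-586) = -1/586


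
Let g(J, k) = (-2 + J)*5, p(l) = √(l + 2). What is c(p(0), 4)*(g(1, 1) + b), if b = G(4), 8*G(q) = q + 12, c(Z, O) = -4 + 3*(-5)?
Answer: 57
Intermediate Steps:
p(l) = √(2 + l)
c(Z, O) = -19 (c(Z, O) = -4 - 15 = -19)
g(J, k) = -10 + 5*J
G(q) = 3/2 + q/8 (G(q) = (q + 12)/8 = (12 + q)/8 = 3/2 + q/8)
b = 2 (b = 3/2 + (⅛)*4 = 3/2 + ½ = 2)
c(p(0), 4)*(g(1, 1) + b) = -19*((-10 + 5*1) + 2) = -19*((-10 + 5) + 2) = -19*(-5 + 2) = -19*(-3) = 57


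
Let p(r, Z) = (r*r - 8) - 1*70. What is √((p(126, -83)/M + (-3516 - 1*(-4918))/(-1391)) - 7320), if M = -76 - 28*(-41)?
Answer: I*√1015359000469502/372788 ≈ 85.477*I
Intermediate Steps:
M = 1072 (M = -76 + 1148 = 1072)
p(r, Z) = -78 + r² (p(r, Z) = (r² - 8) - 70 = (-8 + r²) - 70 = -78 + r²)
√((p(126, -83)/M + (-3516 - 1*(-4918))/(-1391)) - 7320) = √(((-78 + 126²)/1072 + (-3516 - 1*(-4918))/(-1391)) - 7320) = √(((-78 + 15876)*(1/1072) + (-3516 + 4918)*(-1/1391)) - 7320) = √((15798*(1/1072) + 1402*(-1/1391)) - 7320) = √((7899/536 - 1402/1391) - 7320) = √(10236037/745576 - 7320) = √(-5447380283/745576) = I*√1015359000469502/372788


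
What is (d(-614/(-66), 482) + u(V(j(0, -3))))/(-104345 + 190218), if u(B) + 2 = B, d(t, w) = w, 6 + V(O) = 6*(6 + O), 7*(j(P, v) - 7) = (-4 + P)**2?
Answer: 3960/601111 ≈ 0.0065878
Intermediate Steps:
j(P, v) = 7 + (-4 + P)**2/7
V(O) = 30 + 6*O (V(O) = -6 + 6*(6 + O) = -6 + (36 + 6*O) = 30 + 6*O)
u(B) = -2 + B
(d(-614/(-66), 482) + u(V(j(0, -3))))/(-104345 + 190218) = (482 + (-2 + (30 + 6*(7 + (-4 + 0)**2/7))))/(-104345 + 190218) = (482 + (-2 + (30 + 6*(7 + (1/7)*(-4)**2))))/85873 = (482 + (-2 + (30 + 6*(7 + (1/7)*16))))*(1/85873) = (482 + (-2 + (30 + 6*(7 + 16/7))))*(1/85873) = (482 + (-2 + (30 + 6*(65/7))))*(1/85873) = (482 + (-2 + (30 + 390/7)))*(1/85873) = (482 + (-2 + 600/7))*(1/85873) = (482 + 586/7)*(1/85873) = (3960/7)*(1/85873) = 3960/601111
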